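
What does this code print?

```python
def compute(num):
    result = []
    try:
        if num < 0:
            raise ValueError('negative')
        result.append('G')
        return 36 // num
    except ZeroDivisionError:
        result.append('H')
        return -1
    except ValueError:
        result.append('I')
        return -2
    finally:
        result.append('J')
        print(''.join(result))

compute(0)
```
GHJ

num=0 causes ZeroDivisionError, caught, finally prints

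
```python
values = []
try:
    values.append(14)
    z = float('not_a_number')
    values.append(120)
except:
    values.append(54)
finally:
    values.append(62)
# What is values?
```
[14, 54, 62]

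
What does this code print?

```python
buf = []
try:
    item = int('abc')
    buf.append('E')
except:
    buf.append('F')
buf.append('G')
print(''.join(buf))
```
FG

Exception raised in try, caught by bare except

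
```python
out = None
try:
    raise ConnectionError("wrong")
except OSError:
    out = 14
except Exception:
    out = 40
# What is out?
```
14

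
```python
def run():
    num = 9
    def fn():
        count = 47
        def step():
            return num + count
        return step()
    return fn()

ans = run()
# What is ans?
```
56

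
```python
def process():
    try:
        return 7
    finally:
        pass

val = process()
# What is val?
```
7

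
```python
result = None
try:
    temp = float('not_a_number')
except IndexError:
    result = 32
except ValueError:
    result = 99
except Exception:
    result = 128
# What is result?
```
99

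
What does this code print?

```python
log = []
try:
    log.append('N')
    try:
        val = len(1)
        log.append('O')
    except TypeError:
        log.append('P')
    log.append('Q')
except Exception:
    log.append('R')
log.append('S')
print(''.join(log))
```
NPQS

Inner exception caught by inner handler, outer continues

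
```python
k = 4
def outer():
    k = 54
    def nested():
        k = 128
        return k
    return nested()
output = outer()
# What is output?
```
128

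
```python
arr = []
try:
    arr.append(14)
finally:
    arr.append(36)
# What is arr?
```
[14, 36]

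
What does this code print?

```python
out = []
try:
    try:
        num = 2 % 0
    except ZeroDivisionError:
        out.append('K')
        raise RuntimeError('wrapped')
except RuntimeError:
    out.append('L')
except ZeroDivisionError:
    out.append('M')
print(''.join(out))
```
KL

New RuntimeError raised, caught by outer RuntimeError handler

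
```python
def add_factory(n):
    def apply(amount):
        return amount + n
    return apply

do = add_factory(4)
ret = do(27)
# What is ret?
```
31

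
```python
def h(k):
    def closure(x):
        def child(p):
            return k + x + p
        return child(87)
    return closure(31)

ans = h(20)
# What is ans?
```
138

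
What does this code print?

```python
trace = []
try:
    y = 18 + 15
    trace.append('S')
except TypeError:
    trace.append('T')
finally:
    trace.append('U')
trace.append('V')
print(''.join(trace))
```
SUV

finally runs after normal execution too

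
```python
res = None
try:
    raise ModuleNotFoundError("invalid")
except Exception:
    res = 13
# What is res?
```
13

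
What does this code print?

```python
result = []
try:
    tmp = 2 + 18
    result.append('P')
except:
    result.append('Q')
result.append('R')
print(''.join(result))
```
PR

No exception, try block completes normally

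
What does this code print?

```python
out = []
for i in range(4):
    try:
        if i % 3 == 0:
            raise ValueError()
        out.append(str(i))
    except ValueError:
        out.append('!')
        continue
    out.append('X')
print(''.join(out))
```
!1X2X!

continue in except skips rest of loop body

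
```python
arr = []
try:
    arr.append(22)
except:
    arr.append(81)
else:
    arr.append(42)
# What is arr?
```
[22, 42]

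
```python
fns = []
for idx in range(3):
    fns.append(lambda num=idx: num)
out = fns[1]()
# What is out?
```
1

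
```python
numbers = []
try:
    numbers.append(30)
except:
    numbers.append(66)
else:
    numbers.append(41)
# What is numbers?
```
[30, 41]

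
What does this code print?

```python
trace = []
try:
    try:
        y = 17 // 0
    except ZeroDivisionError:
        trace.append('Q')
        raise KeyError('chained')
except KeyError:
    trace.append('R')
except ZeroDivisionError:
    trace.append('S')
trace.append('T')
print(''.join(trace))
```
QRT

KeyError raised and caught, original ZeroDivisionError not re-raised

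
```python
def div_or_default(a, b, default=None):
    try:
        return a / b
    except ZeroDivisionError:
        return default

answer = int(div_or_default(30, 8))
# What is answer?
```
3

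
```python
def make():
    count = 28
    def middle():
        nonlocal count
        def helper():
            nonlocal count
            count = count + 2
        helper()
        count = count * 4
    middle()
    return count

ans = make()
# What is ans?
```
120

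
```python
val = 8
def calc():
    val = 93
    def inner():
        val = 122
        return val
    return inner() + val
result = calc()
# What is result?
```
215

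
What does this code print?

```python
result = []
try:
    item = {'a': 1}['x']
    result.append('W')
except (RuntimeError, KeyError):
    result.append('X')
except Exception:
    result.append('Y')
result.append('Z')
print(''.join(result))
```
XZ

KeyError matches tuple containing it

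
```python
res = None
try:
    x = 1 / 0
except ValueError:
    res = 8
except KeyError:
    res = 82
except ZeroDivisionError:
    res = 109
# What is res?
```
109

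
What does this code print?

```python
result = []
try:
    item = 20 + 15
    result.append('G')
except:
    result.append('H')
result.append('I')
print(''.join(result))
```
GI

No exception, try block completes normally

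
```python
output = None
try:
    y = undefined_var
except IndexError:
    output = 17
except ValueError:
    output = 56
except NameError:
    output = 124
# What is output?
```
124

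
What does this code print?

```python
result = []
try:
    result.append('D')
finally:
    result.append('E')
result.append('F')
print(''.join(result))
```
DEF

try/finally without except, no exception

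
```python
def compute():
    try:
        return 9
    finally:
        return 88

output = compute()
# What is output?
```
88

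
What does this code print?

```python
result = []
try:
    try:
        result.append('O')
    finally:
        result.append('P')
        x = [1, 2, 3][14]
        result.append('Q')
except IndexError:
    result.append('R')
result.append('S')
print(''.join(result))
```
OPRS

Exception in inner finally caught by outer except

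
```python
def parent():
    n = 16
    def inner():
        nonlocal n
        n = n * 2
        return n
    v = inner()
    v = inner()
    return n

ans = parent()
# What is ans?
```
64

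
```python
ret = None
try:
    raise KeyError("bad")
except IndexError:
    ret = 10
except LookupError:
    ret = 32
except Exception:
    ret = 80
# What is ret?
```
32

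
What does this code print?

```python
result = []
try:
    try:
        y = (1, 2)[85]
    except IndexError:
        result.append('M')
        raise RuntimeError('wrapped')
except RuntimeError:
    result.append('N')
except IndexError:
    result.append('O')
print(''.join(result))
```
MN

New RuntimeError raised, caught by outer RuntimeError handler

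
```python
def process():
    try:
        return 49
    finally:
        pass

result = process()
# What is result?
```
49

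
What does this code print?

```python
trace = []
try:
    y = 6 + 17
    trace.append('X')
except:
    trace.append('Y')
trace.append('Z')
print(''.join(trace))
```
XZ

No exception, try block completes normally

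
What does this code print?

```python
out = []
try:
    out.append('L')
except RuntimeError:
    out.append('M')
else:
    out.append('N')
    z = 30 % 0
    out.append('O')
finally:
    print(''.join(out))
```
LN

Try succeeds, else appends 'N', ZeroDivisionError in else is uncaught, finally prints before exception propagates ('O' never appended)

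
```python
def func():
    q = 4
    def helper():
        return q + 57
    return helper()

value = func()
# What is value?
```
61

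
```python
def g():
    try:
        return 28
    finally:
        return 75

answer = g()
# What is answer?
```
75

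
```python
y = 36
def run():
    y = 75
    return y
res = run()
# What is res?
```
75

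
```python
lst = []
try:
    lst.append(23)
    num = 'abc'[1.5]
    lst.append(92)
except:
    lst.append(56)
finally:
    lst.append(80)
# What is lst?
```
[23, 56, 80]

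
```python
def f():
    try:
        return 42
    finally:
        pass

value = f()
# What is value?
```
42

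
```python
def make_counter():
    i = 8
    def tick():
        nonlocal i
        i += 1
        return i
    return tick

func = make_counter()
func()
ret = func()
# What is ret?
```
10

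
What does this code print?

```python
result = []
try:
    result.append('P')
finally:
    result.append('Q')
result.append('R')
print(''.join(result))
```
PQR

try/finally without except, no exception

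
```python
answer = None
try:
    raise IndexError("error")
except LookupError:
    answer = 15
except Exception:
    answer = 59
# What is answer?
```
15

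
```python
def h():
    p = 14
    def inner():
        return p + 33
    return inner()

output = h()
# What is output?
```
47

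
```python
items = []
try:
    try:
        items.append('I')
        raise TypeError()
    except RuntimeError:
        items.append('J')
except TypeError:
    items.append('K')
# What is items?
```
['I', 'K']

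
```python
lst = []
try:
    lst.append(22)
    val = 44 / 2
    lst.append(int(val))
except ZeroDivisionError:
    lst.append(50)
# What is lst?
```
[22, 22]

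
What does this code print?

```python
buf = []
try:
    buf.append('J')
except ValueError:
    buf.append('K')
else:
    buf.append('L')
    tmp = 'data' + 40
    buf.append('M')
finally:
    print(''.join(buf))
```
JL

Try succeeds, else appends 'L', TypeError in else is uncaught, finally prints before exception propagates ('M' never appended)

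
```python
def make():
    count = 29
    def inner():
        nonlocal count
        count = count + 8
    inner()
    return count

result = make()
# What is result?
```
37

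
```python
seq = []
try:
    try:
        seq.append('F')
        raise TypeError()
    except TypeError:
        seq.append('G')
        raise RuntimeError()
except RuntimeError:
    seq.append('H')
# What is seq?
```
['F', 'G', 'H']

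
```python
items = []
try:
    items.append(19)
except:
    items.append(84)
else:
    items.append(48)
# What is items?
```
[19, 48]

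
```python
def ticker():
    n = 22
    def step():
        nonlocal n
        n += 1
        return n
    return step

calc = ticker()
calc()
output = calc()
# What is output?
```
24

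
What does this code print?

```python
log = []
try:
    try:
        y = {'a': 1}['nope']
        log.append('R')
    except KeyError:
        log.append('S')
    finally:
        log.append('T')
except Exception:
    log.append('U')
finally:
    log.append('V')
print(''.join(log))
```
STV

Both finally blocks run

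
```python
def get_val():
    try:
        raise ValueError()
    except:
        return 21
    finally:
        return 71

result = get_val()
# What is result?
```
71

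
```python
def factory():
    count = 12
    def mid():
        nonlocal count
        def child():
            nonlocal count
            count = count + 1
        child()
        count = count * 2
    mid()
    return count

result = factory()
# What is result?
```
26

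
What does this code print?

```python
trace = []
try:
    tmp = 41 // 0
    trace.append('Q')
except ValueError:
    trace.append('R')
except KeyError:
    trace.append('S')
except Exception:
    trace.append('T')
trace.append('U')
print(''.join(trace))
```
TU

ZeroDivisionError not specifically caught, falls to Exception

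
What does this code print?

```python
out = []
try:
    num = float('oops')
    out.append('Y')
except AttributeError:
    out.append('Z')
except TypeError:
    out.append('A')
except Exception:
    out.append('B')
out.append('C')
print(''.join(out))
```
BC

ValueError not specifically caught, falls to Exception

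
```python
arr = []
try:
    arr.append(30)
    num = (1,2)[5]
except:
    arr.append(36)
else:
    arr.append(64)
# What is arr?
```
[30, 36]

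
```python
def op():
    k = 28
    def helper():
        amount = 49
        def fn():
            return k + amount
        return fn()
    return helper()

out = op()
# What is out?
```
77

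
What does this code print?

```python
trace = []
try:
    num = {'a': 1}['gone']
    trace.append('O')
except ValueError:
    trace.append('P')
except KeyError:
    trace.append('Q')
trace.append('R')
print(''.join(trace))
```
QR

KeyError is caught by its specific handler, not ValueError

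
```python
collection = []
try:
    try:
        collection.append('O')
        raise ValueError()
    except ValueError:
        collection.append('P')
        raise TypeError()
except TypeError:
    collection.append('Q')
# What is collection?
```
['O', 'P', 'Q']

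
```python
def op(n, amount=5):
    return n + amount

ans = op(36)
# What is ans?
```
41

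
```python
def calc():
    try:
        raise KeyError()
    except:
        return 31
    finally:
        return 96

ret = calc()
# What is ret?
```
96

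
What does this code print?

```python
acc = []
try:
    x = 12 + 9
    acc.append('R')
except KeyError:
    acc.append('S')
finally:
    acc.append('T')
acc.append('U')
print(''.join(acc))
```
RTU

finally runs after normal execution too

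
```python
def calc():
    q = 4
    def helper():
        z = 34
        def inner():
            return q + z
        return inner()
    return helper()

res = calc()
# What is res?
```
38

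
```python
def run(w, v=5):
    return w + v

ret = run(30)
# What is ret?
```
35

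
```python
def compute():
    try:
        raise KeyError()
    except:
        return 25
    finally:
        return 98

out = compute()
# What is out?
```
98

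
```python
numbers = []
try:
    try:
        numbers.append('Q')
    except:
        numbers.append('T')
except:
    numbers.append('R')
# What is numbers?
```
['Q']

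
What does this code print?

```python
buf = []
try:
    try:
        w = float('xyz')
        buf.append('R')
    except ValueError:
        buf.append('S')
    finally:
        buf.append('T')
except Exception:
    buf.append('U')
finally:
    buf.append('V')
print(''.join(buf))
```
STV

Both finally blocks run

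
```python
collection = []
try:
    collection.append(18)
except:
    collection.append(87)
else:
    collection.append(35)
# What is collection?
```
[18, 35]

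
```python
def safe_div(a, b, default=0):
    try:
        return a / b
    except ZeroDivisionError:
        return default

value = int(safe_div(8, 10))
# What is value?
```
0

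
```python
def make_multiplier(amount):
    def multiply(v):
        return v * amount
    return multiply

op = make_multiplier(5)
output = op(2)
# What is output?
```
10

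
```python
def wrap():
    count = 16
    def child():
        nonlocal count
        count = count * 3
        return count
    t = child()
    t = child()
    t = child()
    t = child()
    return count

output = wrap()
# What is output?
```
1296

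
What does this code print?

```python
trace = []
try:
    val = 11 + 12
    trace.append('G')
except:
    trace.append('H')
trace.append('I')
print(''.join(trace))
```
GI

No exception, try block completes normally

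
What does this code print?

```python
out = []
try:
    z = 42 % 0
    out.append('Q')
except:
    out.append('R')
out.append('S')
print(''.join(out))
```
RS

Exception raised in try, caught by bare except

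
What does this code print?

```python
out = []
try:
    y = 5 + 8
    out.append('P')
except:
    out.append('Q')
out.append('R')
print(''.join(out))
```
PR

No exception, try block completes normally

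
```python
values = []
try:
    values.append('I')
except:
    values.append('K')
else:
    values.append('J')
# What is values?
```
['I', 'J']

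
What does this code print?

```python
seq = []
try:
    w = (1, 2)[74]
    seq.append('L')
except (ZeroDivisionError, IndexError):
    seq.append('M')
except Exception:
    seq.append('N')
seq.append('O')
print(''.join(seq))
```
MO

IndexError matches tuple containing it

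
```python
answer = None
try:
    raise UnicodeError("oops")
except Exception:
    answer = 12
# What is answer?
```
12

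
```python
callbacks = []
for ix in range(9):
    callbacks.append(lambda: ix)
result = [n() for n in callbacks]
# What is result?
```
[8, 8, 8, 8, 8, 8, 8, 8, 8]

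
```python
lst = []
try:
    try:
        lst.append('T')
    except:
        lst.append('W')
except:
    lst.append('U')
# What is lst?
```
['T']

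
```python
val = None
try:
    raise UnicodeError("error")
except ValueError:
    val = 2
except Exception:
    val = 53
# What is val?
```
2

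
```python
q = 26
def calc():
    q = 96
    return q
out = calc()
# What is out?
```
96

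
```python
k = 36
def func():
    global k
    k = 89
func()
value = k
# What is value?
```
89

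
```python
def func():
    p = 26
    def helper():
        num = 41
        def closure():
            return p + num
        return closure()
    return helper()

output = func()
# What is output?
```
67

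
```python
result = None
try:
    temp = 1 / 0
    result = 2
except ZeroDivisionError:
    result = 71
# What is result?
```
71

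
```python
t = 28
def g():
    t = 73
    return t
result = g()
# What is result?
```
73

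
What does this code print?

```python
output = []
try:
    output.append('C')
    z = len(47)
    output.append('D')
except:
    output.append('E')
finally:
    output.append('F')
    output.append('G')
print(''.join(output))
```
CEFG

Code before exception runs, then except, then all of finally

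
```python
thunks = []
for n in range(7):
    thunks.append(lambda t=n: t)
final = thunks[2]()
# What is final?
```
2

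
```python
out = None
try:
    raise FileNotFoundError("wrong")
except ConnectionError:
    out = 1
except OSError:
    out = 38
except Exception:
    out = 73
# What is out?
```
38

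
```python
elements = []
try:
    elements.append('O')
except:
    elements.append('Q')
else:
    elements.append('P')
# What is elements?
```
['O', 'P']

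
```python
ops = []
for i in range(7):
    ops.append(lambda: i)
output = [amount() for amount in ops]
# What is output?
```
[6, 6, 6, 6, 6, 6, 6]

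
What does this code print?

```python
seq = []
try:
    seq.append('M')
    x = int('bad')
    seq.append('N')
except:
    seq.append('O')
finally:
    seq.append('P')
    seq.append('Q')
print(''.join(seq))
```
MOPQ

Code before exception runs, then except, then all of finally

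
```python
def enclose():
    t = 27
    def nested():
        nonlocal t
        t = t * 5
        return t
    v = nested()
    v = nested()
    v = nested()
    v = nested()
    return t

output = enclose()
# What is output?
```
16875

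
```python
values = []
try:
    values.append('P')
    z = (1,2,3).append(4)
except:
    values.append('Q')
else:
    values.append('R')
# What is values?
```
['P', 'Q']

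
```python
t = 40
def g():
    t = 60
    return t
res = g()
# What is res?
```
60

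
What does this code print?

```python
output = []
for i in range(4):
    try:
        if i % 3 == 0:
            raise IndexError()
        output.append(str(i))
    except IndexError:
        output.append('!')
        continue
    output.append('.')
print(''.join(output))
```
!1.2.!

continue in except skips rest of loop body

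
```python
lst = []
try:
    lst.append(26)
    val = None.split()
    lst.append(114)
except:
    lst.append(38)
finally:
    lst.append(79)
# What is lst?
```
[26, 38, 79]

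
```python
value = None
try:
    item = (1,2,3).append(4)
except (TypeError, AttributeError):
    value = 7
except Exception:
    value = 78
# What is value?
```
7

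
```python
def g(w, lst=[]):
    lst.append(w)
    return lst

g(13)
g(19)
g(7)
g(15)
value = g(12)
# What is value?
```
[13, 19, 7, 15, 12]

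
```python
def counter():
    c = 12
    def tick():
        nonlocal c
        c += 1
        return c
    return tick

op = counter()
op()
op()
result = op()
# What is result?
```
15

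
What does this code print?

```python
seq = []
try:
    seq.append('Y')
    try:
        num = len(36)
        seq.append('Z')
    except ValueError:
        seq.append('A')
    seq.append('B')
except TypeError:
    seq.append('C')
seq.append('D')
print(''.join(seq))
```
YCD

Inner handler doesn't match, propagates to outer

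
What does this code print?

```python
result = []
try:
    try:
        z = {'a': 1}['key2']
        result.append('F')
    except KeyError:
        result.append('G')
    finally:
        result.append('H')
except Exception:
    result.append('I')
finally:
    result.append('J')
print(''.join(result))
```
GHJ

Both finally blocks run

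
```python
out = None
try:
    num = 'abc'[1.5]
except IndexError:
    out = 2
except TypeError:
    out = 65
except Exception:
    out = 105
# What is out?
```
65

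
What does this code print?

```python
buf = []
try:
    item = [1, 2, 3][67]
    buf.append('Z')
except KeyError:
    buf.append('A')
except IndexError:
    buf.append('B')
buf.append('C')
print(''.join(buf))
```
BC

IndexError is caught by its specific handler, not KeyError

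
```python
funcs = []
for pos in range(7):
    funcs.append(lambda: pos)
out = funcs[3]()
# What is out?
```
6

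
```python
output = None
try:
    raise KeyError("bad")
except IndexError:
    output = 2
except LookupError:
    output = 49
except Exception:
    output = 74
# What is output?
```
49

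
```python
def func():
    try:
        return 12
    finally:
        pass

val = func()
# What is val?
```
12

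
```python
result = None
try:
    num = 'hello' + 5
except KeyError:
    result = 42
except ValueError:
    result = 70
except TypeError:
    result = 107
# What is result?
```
107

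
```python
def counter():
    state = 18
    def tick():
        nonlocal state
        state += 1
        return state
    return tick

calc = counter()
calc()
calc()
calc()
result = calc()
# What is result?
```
22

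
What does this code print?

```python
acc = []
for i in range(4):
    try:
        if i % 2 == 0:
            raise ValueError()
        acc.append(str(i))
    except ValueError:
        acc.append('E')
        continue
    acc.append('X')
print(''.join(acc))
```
E1XE3X

continue in except skips rest of loop body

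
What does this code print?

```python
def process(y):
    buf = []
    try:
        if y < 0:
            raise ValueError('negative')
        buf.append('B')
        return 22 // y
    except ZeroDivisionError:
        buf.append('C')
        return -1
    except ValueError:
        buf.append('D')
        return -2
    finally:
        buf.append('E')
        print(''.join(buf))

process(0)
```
BCE

y=0 causes ZeroDivisionError, caught, finally prints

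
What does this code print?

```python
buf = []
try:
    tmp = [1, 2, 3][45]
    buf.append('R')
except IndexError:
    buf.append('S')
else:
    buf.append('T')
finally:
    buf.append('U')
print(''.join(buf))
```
SU

Exception: except runs, else skipped, finally runs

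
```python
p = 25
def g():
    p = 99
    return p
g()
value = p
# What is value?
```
25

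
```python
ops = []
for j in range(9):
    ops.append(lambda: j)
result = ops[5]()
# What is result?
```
8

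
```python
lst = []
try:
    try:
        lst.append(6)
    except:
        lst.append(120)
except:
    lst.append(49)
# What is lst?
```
[6]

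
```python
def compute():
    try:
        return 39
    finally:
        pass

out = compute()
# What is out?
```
39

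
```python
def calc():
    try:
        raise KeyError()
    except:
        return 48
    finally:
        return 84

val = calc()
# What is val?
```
84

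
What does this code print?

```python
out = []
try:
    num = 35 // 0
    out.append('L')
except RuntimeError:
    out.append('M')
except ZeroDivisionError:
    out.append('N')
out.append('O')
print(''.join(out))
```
NO

ZeroDivisionError is caught by its specific handler, not RuntimeError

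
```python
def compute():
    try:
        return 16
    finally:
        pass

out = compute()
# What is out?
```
16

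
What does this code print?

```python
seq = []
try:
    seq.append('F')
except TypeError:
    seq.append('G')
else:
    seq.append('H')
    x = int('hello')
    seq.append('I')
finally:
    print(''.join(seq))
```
FH

Try succeeds, else appends 'H', ValueError in else is uncaught, finally prints before exception propagates ('I' never appended)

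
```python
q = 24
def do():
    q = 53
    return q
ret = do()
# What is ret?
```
53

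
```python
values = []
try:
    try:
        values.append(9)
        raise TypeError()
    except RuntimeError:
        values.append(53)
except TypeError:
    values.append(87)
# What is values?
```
[9, 87]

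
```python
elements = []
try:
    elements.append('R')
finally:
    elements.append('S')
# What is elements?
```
['R', 'S']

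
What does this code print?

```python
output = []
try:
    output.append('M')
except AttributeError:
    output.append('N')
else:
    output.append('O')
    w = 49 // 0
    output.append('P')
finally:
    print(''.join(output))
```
MO

Try succeeds, else appends 'O', ZeroDivisionError in else is uncaught, finally prints before exception propagates ('P' never appended)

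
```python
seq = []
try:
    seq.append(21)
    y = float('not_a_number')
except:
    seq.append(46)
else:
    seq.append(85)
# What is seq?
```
[21, 46]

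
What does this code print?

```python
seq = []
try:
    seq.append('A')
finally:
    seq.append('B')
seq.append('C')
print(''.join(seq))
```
ABC

try/finally without except, no exception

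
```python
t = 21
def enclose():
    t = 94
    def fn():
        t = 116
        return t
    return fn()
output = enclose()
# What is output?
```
116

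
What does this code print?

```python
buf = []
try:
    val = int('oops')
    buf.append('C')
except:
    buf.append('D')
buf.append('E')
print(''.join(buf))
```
DE

Exception raised in try, caught by bare except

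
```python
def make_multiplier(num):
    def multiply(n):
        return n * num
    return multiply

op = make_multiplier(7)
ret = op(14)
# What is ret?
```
98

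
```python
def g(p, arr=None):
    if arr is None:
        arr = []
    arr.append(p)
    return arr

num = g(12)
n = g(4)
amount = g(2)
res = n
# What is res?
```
[4]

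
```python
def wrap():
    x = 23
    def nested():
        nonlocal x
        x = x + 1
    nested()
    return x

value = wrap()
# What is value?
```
24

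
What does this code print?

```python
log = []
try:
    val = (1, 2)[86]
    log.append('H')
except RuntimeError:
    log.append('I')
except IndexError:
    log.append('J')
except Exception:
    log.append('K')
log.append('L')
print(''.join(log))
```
JL

IndexError matches before generic Exception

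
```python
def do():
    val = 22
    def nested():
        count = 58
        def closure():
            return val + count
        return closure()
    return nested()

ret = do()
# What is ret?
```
80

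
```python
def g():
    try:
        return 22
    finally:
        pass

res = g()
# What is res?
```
22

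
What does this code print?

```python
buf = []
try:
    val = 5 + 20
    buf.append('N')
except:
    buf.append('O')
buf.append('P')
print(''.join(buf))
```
NP

No exception, try block completes normally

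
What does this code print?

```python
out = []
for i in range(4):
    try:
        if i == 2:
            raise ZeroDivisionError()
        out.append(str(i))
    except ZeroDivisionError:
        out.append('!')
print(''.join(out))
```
01!3

Exception on i=2 caught, loop continues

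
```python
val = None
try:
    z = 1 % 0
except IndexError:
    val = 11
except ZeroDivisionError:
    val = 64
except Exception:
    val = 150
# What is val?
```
64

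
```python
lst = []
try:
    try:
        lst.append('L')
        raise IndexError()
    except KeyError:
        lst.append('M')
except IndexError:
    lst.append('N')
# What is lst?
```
['L', 'N']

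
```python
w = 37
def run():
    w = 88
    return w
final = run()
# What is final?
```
88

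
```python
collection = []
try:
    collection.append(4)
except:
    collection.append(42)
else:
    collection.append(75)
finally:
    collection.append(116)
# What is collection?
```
[4, 75, 116]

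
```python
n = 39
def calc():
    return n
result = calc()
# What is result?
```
39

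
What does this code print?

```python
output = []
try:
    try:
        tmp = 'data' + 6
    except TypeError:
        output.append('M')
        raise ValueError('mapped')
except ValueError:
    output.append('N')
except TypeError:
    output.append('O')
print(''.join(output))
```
MN

New ValueError raised, caught by outer ValueError handler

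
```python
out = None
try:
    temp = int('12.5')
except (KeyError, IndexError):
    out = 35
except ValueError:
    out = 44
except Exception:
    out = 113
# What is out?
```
44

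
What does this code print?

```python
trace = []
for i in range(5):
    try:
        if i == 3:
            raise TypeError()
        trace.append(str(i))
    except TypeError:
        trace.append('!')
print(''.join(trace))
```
012!4

Exception on i=3 caught, loop continues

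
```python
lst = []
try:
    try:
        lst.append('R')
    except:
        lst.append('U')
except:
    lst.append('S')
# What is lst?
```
['R']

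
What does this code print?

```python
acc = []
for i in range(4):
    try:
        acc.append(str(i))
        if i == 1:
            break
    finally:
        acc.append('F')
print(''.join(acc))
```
0F1F

finally runs even when breaking out of loop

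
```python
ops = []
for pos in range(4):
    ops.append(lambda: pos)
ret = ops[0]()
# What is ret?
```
3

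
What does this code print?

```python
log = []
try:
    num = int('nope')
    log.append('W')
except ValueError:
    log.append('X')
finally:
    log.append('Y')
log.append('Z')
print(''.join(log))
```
XYZ

finally always runs, even after exception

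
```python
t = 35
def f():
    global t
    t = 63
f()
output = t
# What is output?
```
63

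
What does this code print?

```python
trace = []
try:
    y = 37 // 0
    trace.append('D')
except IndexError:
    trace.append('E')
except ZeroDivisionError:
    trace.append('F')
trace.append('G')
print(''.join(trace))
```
FG

ZeroDivisionError is caught by its specific handler, not IndexError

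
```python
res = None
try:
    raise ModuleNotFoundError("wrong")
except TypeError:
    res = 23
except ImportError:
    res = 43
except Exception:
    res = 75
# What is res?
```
43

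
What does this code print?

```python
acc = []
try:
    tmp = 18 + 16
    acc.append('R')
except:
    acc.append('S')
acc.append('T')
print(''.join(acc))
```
RT

No exception, try block completes normally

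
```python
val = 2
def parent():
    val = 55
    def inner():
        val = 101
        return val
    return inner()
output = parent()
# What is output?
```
101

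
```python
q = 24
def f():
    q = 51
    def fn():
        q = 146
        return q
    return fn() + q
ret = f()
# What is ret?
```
197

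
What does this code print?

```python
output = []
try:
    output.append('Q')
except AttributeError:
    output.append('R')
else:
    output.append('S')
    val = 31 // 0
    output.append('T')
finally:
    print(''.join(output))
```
QS

Try succeeds, else appends 'S', ZeroDivisionError in else is uncaught, finally prints before exception propagates ('T' never appended)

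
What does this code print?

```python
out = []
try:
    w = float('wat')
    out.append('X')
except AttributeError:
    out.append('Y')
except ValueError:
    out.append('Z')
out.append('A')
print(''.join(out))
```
ZA

ValueError is caught by its specific handler, not AttributeError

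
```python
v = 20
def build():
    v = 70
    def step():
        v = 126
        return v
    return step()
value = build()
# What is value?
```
126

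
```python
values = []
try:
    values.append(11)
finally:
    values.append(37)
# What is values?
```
[11, 37]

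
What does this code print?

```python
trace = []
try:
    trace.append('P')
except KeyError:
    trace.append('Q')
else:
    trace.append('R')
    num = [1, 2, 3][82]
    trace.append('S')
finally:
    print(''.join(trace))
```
PR

Try succeeds, else appends 'R', IndexError in else is uncaught, finally prints before exception propagates ('S' never appended)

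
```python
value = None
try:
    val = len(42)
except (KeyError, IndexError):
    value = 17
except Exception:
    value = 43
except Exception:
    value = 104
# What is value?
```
43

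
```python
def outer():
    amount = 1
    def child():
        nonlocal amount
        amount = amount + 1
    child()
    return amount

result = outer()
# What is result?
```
2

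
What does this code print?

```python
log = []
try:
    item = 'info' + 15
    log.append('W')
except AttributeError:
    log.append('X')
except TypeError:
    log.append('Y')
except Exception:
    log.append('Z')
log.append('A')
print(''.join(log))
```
YA

TypeError matches before generic Exception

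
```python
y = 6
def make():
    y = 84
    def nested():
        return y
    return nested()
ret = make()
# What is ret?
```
84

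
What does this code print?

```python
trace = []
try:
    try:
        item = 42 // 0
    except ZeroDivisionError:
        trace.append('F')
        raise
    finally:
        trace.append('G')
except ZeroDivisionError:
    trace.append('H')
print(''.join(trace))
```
FGH

finally runs before re-raised exception propagates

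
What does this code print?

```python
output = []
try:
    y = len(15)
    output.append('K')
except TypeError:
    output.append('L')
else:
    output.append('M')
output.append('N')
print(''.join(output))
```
LN

else block skipped when exception is caught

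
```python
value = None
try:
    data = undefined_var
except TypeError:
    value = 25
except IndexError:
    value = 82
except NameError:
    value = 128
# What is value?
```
128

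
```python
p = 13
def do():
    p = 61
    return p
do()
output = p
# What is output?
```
13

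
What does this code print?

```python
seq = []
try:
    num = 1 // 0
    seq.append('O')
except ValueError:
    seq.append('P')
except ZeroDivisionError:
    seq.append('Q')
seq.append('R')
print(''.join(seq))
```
QR

ZeroDivisionError is caught by its specific handler, not ValueError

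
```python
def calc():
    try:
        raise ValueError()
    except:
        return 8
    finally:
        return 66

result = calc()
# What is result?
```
66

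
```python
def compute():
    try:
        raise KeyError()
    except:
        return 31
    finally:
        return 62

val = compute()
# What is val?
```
62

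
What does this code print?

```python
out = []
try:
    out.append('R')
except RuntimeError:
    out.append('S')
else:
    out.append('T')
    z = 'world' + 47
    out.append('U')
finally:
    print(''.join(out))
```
RT

Try succeeds, else appends 'T', TypeError in else is uncaught, finally prints before exception propagates ('U' never appended)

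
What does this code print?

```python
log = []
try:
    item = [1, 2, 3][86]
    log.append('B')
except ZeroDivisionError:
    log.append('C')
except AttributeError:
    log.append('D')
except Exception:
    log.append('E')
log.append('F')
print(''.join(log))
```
EF

IndexError not specifically caught, falls to Exception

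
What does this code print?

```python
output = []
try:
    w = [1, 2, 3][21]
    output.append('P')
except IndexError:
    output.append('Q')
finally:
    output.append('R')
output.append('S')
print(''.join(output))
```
QRS

finally always runs, even after exception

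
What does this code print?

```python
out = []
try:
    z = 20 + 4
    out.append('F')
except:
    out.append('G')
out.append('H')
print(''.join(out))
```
FH

No exception, try block completes normally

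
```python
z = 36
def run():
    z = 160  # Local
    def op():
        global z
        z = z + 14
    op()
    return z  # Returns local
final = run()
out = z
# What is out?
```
50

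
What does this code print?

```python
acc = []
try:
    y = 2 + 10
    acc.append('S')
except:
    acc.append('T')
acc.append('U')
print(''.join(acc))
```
SU

No exception, try block completes normally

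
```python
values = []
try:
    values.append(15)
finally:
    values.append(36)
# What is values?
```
[15, 36]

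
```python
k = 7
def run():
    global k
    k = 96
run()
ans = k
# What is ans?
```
96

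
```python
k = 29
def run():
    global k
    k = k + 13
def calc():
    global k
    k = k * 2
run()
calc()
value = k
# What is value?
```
84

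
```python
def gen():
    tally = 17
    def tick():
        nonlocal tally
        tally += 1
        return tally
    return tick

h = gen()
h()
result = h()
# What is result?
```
19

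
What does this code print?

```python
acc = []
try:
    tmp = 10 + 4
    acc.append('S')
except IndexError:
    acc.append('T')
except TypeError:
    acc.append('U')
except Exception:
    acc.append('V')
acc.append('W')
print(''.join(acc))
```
SW

No exception, try block completes normally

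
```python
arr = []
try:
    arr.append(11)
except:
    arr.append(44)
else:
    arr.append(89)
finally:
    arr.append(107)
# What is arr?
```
[11, 89, 107]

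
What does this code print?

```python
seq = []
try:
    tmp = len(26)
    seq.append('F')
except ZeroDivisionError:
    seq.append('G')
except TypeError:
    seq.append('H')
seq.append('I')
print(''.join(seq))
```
HI

TypeError is caught by its specific handler, not ZeroDivisionError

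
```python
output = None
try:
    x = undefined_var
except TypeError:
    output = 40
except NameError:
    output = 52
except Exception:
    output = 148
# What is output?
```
52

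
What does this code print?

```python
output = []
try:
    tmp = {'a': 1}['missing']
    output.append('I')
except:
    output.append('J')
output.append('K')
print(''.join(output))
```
JK

Exception raised in try, caught by bare except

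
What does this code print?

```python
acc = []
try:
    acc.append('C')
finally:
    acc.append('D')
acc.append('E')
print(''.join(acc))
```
CDE

try/finally without except, no exception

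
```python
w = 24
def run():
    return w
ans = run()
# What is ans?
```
24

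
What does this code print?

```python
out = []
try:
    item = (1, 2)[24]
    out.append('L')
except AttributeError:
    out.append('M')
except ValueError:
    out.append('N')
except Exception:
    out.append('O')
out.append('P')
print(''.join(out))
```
OP

IndexError not specifically caught, falls to Exception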